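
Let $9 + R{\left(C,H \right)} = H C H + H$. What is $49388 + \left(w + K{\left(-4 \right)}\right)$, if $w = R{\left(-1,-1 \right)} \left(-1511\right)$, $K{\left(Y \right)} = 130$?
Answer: $66139$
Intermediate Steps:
$R{\left(C,H \right)} = -9 + H + C H^{2}$ ($R{\left(C,H \right)} = -9 + \left(H C H + H\right) = -9 + \left(C H H + H\right) = -9 + \left(C H^{2} + H\right) = -9 + \left(H + C H^{2}\right) = -9 + H + C H^{2}$)
$w = 16621$ ($w = \left(-9 - 1 - \left(-1\right)^{2}\right) \left(-1511\right) = \left(-9 - 1 - 1\right) \left(-1511\right) = \left(-11\right) \left(-1511\right) = 16621$)
$49388 + \left(w + K{\left(-4 \right)}\right) = 49388 + \left(16621 + 130\right) = 49388 + 16751 = 66139$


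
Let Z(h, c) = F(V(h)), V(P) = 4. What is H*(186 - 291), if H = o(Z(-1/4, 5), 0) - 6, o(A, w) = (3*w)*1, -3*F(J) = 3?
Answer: 630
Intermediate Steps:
F(J) = -1 (F(J) = -⅓*3 = -1)
Z(h, c) = -1
o(A, w) = 3*w
H = -6 (H = 3*0 - 6 = 0 - 6 = -6)
H*(186 - 291) = -6*(186 - 291) = -6*(-105) = 630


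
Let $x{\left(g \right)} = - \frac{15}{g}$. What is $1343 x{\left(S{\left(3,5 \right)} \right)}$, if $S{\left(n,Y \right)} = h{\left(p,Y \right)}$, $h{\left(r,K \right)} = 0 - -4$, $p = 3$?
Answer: $- \frac{20145}{4} \approx -5036.3$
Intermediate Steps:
$h{\left(r,K \right)} = 4$ ($h{\left(r,K \right)} = 0 + 4 = 4$)
$S{\left(n,Y \right)} = 4$
$1343 x{\left(S{\left(3,5 \right)} \right)} = 1343 \left(- \frac{15}{4}\right) = - \frac{20145}{4}$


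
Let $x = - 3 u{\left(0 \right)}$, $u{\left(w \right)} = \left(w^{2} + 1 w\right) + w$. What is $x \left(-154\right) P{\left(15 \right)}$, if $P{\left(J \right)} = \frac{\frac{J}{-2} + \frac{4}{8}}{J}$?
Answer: $0$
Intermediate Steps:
$u{\left(w \right)} = w^{2} + 2 w$ ($u{\left(w \right)} = \left(w^{2} + w\right) + w = \left(w + w^{2}\right) + w = w^{2} + 2 w$)
$x = 0$ ($x = - 3 \cdot 0 \left(2 + 0\right) = - 3 \cdot 0 \cdot 2 = \left(-3\right) 0 = 0$)
$P{\left(J \right)} = \frac{\frac{1}{2} - \frac{J}{2}}{J}$ ($P{\left(J \right)} = \frac{J \left(- \frac{1}{2}\right) + 4 \cdot \frac{1}{8}}{J} = \frac{- \frac{J}{2} + \frac{1}{2}}{J} = \frac{\frac{1}{2} - \frac{J}{2}}{J}$)
$x \left(-154\right) P{\left(15 \right)} = 0 \left(-154\right) \frac{1 - 15}{2 \cdot 15} = 0 \cdot \frac{1}{2} \cdot \frac{1}{15} \left(1 - 15\right) = 0 \cdot \frac{1}{2} \cdot \frac{1}{15} \left(-14\right) = 0 \left(- \frac{7}{15}\right) = 0$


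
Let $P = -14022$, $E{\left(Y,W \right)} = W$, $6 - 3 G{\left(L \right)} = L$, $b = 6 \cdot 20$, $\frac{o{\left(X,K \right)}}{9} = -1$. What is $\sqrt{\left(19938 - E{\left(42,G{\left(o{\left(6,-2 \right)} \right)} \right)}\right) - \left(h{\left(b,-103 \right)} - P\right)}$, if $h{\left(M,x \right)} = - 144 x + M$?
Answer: $i \sqrt{9041} \approx 95.084 i$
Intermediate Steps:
$o{\left(X,K \right)} = -9$ ($o{\left(X,K \right)} = 9 \left(-1\right) = -9$)
$b = 120$
$G{\left(L \right)} = 2 - \frac{L}{3}$
$h{\left(M,x \right)} = M - 144 x$
$\sqrt{\left(19938 - E{\left(42,G{\left(o{\left(6,-2 \right)} \right)} \right)}\right) - \left(h{\left(b,-103 \right)} - P\right)} = \sqrt{\left(19938 - \left(2 - -3\right)\right) - \left(\left(120 - -14832\right) - -14022\right)} = \sqrt{\left(19938 - \left(2 + 3\right)\right) - \left(\left(120 + 14832\right) + 14022\right)} = \sqrt{\left(19938 - 5\right) - \left(14952 + 14022\right)} = \sqrt{\left(19938 - 5\right) - 28974} = \sqrt{19933 - 28974} = \sqrt{-9041} = i \sqrt{9041}$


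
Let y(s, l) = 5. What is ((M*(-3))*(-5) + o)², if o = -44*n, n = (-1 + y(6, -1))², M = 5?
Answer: 395641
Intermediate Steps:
n = 16 (n = (-1 + 5)² = 4² = 16)
o = -704 (o = -44*16 = -704)
((M*(-3))*(-5) + o)² = ((5*(-3))*(-5) - 704)² = (-15*(-5) - 704)² = (75 - 704)² = (-629)² = 395641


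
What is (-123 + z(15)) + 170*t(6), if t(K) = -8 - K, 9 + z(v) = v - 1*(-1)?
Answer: -2496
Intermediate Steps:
z(v) = -8 + v (z(v) = -9 + (v - 1*(-1)) = -9 + (v + 1) = -9 + (1 + v) = -8 + v)
(-123 + z(15)) + 170*t(6) = (-123 + (-8 + 15)) + 170*(-8 - 1*6) = (-123 + 7) + 170*(-8 - 6) = -116 + 170*(-14) = -116 - 2380 = -2496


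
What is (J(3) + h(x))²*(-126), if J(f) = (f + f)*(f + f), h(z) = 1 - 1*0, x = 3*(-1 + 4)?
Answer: -172494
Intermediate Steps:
x = 9 (x = 3*3 = 9)
h(z) = 1 (h(z) = 1 + 0 = 1)
J(f) = 4*f² (J(f) = (2*f)*(2*f) = 4*f²)
(J(3) + h(x))²*(-126) = (4*3² + 1)²*(-126) = (4*9 + 1)²*(-126) = (36 + 1)²*(-126) = 37²*(-126) = 1369*(-126) = -172494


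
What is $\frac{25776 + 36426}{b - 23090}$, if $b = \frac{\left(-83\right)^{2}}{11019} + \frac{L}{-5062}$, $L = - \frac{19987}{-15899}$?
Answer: $- \frac{55161806710272444}{20476056137620651} \approx -2.694$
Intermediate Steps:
$L = \frac{19987}{15899}$ ($L = \left(-19987\right) \left(- \frac{1}{15899}\right) = \frac{19987}{15899} \approx 1.2571$)
$b = \frac{554211567329}{886817252022}$ ($b = \frac{\left(-83\right)^{2}}{11019} + \frac{19987}{15899 \left(-5062\right)} = 6889 \cdot \frac{1}{11019} + \frac{19987}{15899} \left(- \frac{1}{5062}\right) = \frac{6889}{11019} - \frac{19987}{80480738} = \frac{554211567329}{886817252022} \approx 0.62494$)
$\frac{25776 + 36426}{b - 23090} = \frac{25776 + 36426}{\frac{554211567329}{886817252022} - 23090} = \frac{62202}{- \frac{20476056137620651}{886817252022}} = 62202 \left(- \frac{886817252022}{20476056137620651}\right) = - \frac{55161806710272444}{20476056137620651}$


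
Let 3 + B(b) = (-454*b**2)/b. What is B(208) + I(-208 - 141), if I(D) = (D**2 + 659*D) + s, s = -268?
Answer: -202893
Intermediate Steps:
B(b) = -3 - 454*b (B(b) = -3 + (-454*b**2)/b = -3 - 454*b)
I(D) = -268 + D**2 + 659*D (I(D) = (D**2 + 659*D) - 268 = -268 + D**2 + 659*D)
B(208) + I(-208 - 141) = (-3 - 454*208) + (-268 + (-208 - 141)**2 + 659*(-208 - 141)) = (-3 - 94432) + (-268 + (-349)**2 + 659*(-349)) = -94435 + (-268 + 121801 - 229991) = -94435 - 108458 = -202893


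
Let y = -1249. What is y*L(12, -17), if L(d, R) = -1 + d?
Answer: -13739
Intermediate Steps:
y*L(12, -17) = -1249*(-1 + 12) = -1249*11 = -13739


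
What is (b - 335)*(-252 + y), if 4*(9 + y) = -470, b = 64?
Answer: 205147/2 ≈ 1.0257e+5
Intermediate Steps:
y = -253/2 (y = -9 + (¼)*(-470) = -9 - 235/2 = -253/2 ≈ -126.50)
(b - 335)*(-252 + y) = (64 - 335)*(-252 - 253/2) = -271*(-757/2) = 205147/2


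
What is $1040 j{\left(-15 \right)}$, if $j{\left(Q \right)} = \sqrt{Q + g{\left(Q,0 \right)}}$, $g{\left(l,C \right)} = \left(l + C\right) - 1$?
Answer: $1040 i \sqrt{31} \approx 5790.5 i$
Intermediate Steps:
$g{\left(l,C \right)} = -1 + C + l$ ($g{\left(l,C \right)} = \left(C + l\right) - 1 = -1 + C + l$)
$j{\left(Q \right)} = \sqrt{-1 + 2 Q}$ ($j{\left(Q \right)} = \sqrt{Q + \left(-1 + 0 + Q\right)} = \sqrt{Q + \left(-1 + Q\right)} = \sqrt{-1 + 2 Q}$)
$1040 j{\left(-15 \right)} = 1040 \sqrt{-1 + 2 \left(-15\right)} = 1040 \sqrt{-1 - 30} = 1040 \sqrt{-31} = 1040 i \sqrt{31}$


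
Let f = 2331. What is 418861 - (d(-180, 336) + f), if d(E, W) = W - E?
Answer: 416014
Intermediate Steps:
418861 - (d(-180, 336) + f) = 418861 - ((336 - 1*(-180)) + 2331) = 418861 - ((336 + 180) + 2331) = 418861 - (516 + 2331) = 418861 - 1*2847 = 418861 - 2847 = 416014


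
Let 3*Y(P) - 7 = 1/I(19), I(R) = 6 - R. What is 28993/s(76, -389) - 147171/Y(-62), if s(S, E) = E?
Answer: -248371179/3890 ≈ -63849.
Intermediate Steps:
Y(P) = 30/13 (Y(P) = 7/3 + 1/(3*(6 - 1*19)) = 7/3 + 1/(3*(6 - 19)) = 7/3 + (⅓)/(-13) = 7/3 + (⅓)*(-1/13) = 7/3 - 1/39 = 30/13)
28993/s(76, -389) - 147171/Y(-62) = 28993/(-389) - 147171/30/13 = 28993*(-1/389) - 147171*13/30 = -28993/389 - 637741/10 = -248371179/3890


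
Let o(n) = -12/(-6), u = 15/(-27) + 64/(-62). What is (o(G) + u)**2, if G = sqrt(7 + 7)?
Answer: 13225/77841 ≈ 0.16990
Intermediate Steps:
u = -443/279 (u = 15*(-1/27) + 64*(-1/62) = -5/9 - 32/31 = -443/279 ≈ -1.5878)
G = sqrt(14) ≈ 3.7417
o(n) = 2 (o(n) = -12*(-1/6) = 2)
(o(G) + u)**2 = (2 - 443/279)**2 = (115/279)**2 = 13225/77841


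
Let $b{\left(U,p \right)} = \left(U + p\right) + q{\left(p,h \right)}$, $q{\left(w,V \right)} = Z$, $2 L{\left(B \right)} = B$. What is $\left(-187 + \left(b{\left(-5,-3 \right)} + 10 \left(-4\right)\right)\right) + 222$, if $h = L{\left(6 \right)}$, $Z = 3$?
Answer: $-10$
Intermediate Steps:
$L{\left(B \right)} = \frac{B}{2}$
$h = 3$ ($h = \frac{1}{2} \cdot 6 = 3$)
$q{\left(w,V \right)} = 3$
$b{\left(U,p \right)} = 3 + U + p$ ($b{\left(U,p \right)} = \left(U + p\right) + 3 = 3 + U + p$)
$\left(-187 + \left(b{\left(-5,-3 \right)} + 10 \left(-4\right)\right)\right) + 222 = \left(-187 + \left(\left(3 - 5 - 3\right) + 10 \left(-4\right)\right)\right) + 222 = \left(-187 - 45\right) + 222 = -232 + 222 = -10$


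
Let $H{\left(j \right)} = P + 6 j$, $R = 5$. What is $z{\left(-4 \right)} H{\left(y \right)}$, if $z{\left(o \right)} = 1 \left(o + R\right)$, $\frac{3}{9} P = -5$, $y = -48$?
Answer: $-303$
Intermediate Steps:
$P = -15$ ($P = 3 \left(-5\right) = -15$)
$H{\left(j \right)} = -15 + 6 j$
$z{\left(o \right)} = 5 + o$ ($z{\left(o \right)} = 1 \left(o + 5\right) = 1 \left(5 + o\right) = 5 + o$)
$z{\left(-4 \right)} H{\left(y \right)} = \left(5 - 4\right) \left(-15 + 6 \left(-48\right)\right) = 1 \left(-15 - 288\right) = 1 \left(-303\right) = -303$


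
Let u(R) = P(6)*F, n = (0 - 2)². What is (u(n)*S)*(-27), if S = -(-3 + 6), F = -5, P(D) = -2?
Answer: 810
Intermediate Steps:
n = 4 (n = (-2)² = 4)
u(R) = 10 (u(R) = -2*(-5) = 10)
S = -3 (S = -1*3 = -3)
(u(n)*S)*(-27) = (10*(-3))*(-27) = -30*(-27) = 810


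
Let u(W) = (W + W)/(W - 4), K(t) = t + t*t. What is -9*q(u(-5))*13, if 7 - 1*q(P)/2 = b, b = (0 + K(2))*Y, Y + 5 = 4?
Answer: -3042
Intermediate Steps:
K(t) = t + t**2
Y = -1 (Y = -5 + 4 = -1)
u(W) = 2*W/(-4 + W) (u(W) = (2*W)/(-4 + W) = 2*W/(-4 + W))
b = -6 (b = (0 + 2*(1 + 2))*(-1) = (0 + 2*3)*(-1) = (0 + 6)*(-1) = 6*(-1) = -6)
q(P) = 26 (q(P) = 14 - 2*(-6) = 14 + 12 = 26)
-9*q(u(-5))*13 = -9*26*13 = -234*13 = -3042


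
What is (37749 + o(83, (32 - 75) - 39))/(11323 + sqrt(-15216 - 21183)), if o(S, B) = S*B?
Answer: 350367589/128246728 - 30943*I*sqrt(36399)/128246728 ≈ 2.732 - 0.046032*I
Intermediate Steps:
o(S, B) = B*S
(37749 + o(83, (32 - 75) - 39))/(11323 + sqrt(-15216 - 21183)) = (37749 + ((32 - 75) - 39)*83)/(11323 + sqrt(-15216 - 21183)) = (37749 + (-43 - 39)*83)/(11323 + sqrt(-36399)) = (37749 - 82*83)/(11323 + I*sqrt(36399)) = (37749 - 6806)/(11323 + I*sqrt(36399)) = 30943/(11323 + I*sqrt(36399))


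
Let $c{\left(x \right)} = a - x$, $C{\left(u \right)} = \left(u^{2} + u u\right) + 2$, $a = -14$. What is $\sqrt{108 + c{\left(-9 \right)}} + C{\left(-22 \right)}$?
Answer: $970 + \sqrt{103} \approx 980.15$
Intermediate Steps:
$C{\left(u \right)} = 2 + 2 u^{2}$ ($C{\left(u \right)} = \left(u^{2} + u^{2}\right) + 2 = 2 u^{2} + 2 = 2 + 2 u^{2}$)
$c{\left(x \right)} = -14 - x$
$\sqrt{108 + c{\left(-9 \right)}} + C{\left(-22 \right)} = \sqrt{108 - 5} + \left(2 + 2 \left(-22\right)^{2}\right) = \sqrt{108 + \left(-14 + 9\right)} + \left(2 + 2 \cdot 484\right) = \sqrt{108 - 5} + \left(2 + 968\right) = \sqrt{103} + 970 = 970 + \sqrt{103}$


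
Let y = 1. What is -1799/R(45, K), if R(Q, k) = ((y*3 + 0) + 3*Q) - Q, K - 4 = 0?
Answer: -1799/93 ≈ -19.344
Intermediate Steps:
K = 4 (K = 4 + 0 = 4)
R(Q, k) = 3 + 2*Q (R(Q, k) = ((1*3 + 0) + 3*Q) - Q = ((3 + 0) + 3*Q) - Q = (3 + 3*Q) - Q = 3 + 2*Q)
-1799/R(45, K) = -1799/(3 + 2*45) = -1799/(3 + 90) = -1799/93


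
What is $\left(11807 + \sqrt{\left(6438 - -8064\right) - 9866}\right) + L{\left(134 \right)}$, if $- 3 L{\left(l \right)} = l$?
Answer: $\frac{35287}{3} + 2 \sqrt{1159} \approx 11830.0$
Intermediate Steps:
$L{\left(l \right)} = - \frac{l}{3}$
$\left(11807 + \sqrt{\left(6438 - -8064\right) - 9866}\right) + L{\left(134 \right)} = \left(11807 + \sqrt{\left(6438 - -8064\right) - 9866}\right) - \frac{134}{3} = \left(11807 + \sqrt{\left(6438 + 8064\right) - 9866}\right) - \frac{134}{3} = \left(11807 + \sqrt{14502 - 9866}\right) - \frac{134}{3} = \left(11807 + \sqrt{4636}\right) - \frac{134}{3} = \left(11807 + 2 \sqrt{1159}\right) - \frac{134}{3} = \frac{35287}{3} + 2 \sqrt{1159}$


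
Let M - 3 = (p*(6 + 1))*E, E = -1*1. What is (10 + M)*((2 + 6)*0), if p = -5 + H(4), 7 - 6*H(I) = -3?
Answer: 0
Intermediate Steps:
H(I) = 5/3 (H(I) = 7/6 - 1/6*(-3) = 7/6 + 1/2 = 5/3)
p = -10/3 (p = -5 + 5/3 = -10/3 ≈ -3.3333)
E = -1
M = 79/3 (M = 3 - 10*(6 + 1)/3*(-1) = 3 - 10/3*7*(-1) = 3 - 70/3*(-1) = 3 + 70/3 = 79/3 ≈ 26.333)
(10 + M)*((2 + 6)*0) = (10 + 79/3)*((2 + 6)*0) = 109*(8*0)/3 = (109/3)*0 = 0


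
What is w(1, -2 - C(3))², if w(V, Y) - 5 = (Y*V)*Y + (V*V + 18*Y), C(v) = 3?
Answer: 3481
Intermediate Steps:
w(V, Y) = 5 + V² + 18*Y + V*Y² (w(V, Y) = 5 + ((Y*V)*Y + (V*V + 18*Y)) = 5 + ((V*Y)*Y + (V² + 18*Y)) = 5 + (V*Y² + (V² + 18*Y)) = 5 + (V² + 18*Y + V*Y²) = 5 + V² + 18*Y + V*Y²)
w(1, -2 - C(3))² = (5 + 1² + 18*(-2 - 1*3) + 1*(-2 - 1*3)²)² = (5 + 1 + 18*(-2 - 3) + 1*(-2 - 3)²)² = (5 + 1 + 18*(-5) + 1*(-5)²)² = (5 + 1 - 90 + 1*25)² = (5 + 1 - 90 + 25)² = (-59)² = 3481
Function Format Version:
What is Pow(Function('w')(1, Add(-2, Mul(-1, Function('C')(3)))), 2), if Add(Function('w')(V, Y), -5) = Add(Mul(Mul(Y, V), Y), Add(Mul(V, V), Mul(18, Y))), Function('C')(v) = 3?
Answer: 3481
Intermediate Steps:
Function('w')(V, Y) = Add(5, Pow(V, 2), Mul(18, Y), Mul(V, Pow(Y, 2))) (Function('w')(V, Y) = Add(5, Add(Mul(Mul(Y, V), Y), Add(Mul(V, V), Mul(18, Y)))) = Add(5, Add(Mul(Mul(V, Y), Y), Add(Pow(V, 2), Mul(18, Y)))) = Add(5, Add(Mul(V, Pow(Y, 2)), Add(Pow(V, 2), Mul(18, Y)))) = Add(5, Add(Pow(V, 2), Mul(18, Y), Mul(V, Pow(Y, 2)))) = Add(5, Pow(V, 2), Mul(18, Y), Mul(V, Pow(Y, 2))))
Pow(Function('w')(1, Add(-2, Mul(-1, Function('C')(3)))), 2) = Pow(Add(5, Pow(1, 2), Mul(18, Add(-2, Mul(-1, 3))), Mul(1, Pow(Add(-2, Mul(-1, 3)), 2))), 2) = Pow(Add(5, 1, Mul(18, Add(-2, -3)), Mul(1, Pow(Add(-2, -3), 2))), 2) = Pow(Add(5, 1, Mul(18, -5), Mul(1, Pow(-5, 2))), 2) = Pow(Add(5, 1, -90, Mul(1, 25)), 2) = Pow(Add(5, 1, -90, 25), 2) = Pow(-59, 2) = 3481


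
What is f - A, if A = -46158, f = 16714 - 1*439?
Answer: 62433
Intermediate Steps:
f = 16275 (f = 16714 - 439 = 16275)
f - A = 16275 - 1*(-46158) = 16275 + 46158 = 62433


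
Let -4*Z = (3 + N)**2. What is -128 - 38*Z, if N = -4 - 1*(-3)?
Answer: -90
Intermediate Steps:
N = -1 (N = -4 + 3 = -1)
Z = -1 (Z = -(3 - 1)**2/4 = -1/4*2**2 = -1/4*4 = -1)
-128 - 38*Z = -128 - 38*(-1) = -128 + 38 = -90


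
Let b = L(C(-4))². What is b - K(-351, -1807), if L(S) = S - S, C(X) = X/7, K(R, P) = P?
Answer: 1807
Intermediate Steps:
C(X) = X/7 (C(X) = X*(⅐) = X/7)
L(S) = 0
b = 0 (b = 0² = 0)
b - K(-351, -1807) = 0 - 1*(-1807) = 0 + 1807 = 1807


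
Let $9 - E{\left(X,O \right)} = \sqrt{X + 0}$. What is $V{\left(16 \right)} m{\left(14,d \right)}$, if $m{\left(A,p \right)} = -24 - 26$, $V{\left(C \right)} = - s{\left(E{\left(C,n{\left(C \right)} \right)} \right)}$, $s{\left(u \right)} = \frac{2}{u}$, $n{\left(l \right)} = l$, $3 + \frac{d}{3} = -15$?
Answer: $20$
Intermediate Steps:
$d = -54$ ($d = -9 + 3 \left(-15\right) = -9 - 45 = -54$)
$E{\left(X,O \right)} = 9 - \sqrt{X}$ ($E{\left(X,O \right)} = 9 - \sqrt{X + 0} = 9 - \sqrt{X}$)
$V{\left(C \right)} = - \frac{2}{9 - \sqrt{C}}$
$m{\left(A,p \right)} = -50$ ($m{\left(A,p \right)} = -24 - 26 = -50$)
$V{\left(16 \right)} m{\left(14,d \right)} = \frac{2}{-9 + \sqrt{16}} \left(-50\right) = \frac{2}{-9 + 4} \left(-50\right) = \frac{2}{-5} \left(-50\right) = 2 \left(- \frac{1}{5}\right) \left(-50\right) = \left(- \frac{2}{5}\right) \left(-50\right) = 20$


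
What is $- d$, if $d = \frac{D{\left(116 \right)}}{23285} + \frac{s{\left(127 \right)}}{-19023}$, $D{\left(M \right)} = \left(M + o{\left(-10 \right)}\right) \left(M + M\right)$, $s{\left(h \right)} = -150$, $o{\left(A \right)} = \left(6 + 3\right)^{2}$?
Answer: $- \frac{290973314}{147650185} \approx -1.9707$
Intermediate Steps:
$o{\left(A \right)} = 81$ ($o{\left(A \right)} = 9^{2} = 81$)
$D{\left(M \right)} = 2 M \left(81 + M\right)$ ($D{\left(M \right)} = \left(M + 81\right) \left(M + M\right) = \left(81 + M\right) 2 M = 2 M \left(81 + M\right)$)
$d = \frac{290973314}{147650185}$ ($d = \frac{2 \cdot 116 \left(81 + 116\right)}{23285} - \frac{150}{-19023} = 2 \cdot 116 \cdot 197 \cdot \frac{1}{23285} - - \frac{50}{6341} = 45704 \cdot \frac{1}{23285} + \frac{50}{6341} = \frac{45704}{23285} + \frac{50}{6341} = \frac{290973314}{147650185} \approx 1.9707$)
$- d = \left(-1\right) \frac{290973314}{147650185} = - \frac{290973314}{147650185}$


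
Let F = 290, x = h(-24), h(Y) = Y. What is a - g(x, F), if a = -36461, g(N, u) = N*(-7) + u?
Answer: -36919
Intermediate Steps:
x = -24
g(N, u) = u - 7*N (g(N, u) = -7*N + u = u - 7*N)
a - g(x, F) = -36461 - (290 - 7*(-24)) = -36461 - (290 + 168) = -36461 - 1*458 = -36461 - 458 = -36919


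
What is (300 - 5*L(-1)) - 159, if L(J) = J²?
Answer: 136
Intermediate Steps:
(300 - 5*L(-1)) - 159 = (300 - 5*(-1)²) - 159 = (300 - 5*1) - 159 = (300 - 5) - 159 = 295 - 159 = 136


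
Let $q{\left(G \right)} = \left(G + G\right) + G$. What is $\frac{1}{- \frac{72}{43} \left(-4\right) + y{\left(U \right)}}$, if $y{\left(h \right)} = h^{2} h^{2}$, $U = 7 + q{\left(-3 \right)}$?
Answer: $\frac{43}{976} \approx 0.044057$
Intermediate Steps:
$q{\left(G \right)} = 3 G$ ($q{\left(G \right)} = 2 G + G = 3 G$)
$U = -2$ ($U = 7 + 3 \left(-3\right) = 7 - 9 = -2$)
$y{\left(h \right)} = h^{4}$
$\frac{1}{- \frac{72}{43} \left(-4\right) + y{\left(U \right)}} = \frac{1}{- \frac{72}{43} \left(-4\right) + \left(-2\right)^{4}} = \frac{1}{\left(-72\right) \frac{1}{43} \left(-4\right) + 16} = \frac{1}{\left(- \frac{72}{43}\right) \left(-4\right) + 16} = \frac{1}{\frac{288}{43} + 16} = \frac{1}{\frac{976}{43}} = \frac{43}{976}$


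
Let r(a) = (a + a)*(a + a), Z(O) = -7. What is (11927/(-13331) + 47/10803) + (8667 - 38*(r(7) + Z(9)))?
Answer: 213733746781/144014793 ≈ 1484.1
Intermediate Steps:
r(a) = 4*a**2 (r(a) = (2*a)*(2*a) = 4*a**2)
(11927/(-13331) + 47/10803) + (8667 - 38*(r(7) + Z(9))) = (11927/(-13331) + 47/10803) + (8667 - 38*(4*7**2 - 7)) = (11927*(-1/13331) + 47*(1/10803)) + (8667 - 38*(4*49 - 7)) = (-11927/13331 + 47/10803) + (8667 - 38*(196 - 7)) = -128220824/144014793 + (8667 - 38*189) = -128220824/144014793 + (8667 - 7182) = -128220824/144014793 + 1485 = 213733746781/144014793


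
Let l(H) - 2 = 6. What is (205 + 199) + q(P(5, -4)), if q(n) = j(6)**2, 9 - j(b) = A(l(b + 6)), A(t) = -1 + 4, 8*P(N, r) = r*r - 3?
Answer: 440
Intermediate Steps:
l(H) = 8 (l(H) = 2 + 6 = 8)
P(N, r) = -3/8 + r**2/8 (P(N, r) = (r*r - 3)/8 = (r**2 - 3)/8 = (-3 + r**2)/8 = -3/8 + r**2/8)
A(t) = 3
j(b) = 6 (j(b) = 9 - 1*3 = 9 - 3 = 6)
q(n) = 36 (q(n) = 6**2 = 36)
(205 + 199) + q(P(5, -4)) = (205 + 199) + 36 = 404 + 36 = 440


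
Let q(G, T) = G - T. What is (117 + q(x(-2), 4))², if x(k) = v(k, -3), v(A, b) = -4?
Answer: 11881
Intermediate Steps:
x(k) = -4
(117 + q(x(-2), 4))² = (117 + (-4 - 1*4))² = (117 + (-4 - 4))² = (117 - 8)² = 109² = 11881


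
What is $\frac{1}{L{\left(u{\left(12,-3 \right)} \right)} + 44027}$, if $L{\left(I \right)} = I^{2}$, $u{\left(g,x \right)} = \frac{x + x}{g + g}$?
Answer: $\frac{16}{704433} \approx 2.2713 \cdot 10^{-5}$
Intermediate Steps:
$u{\left(g,x \right)} = \frac{x}{g}$ ($u{\left(g,x \right)} = \frac{2 x}{2 g} = 2 x \frac{1}{2 g} = \frac{x}{g}$)
$\frac{1}{L{\left(u{\left(12,-3 \right)} \right)} + 44027} = \frac{1}{\left(- \frac{3}{12}\right)^{2} + 44027} = \frac{1}{\left(\left(-3\right) \frac{1}{12}\right)^{2} + 44027} = \frac{1}{\left(- \frac{1}{4}\right)^{2} + 44027} = \frac{1}{\frac{1}{16} + 44027} = \frac{1}{\frac{704433}{16}} = \frac{16}{704433}$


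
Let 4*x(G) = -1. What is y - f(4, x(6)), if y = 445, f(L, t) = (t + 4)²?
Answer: 6895/16 ≈ 430.94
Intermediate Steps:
x(G) = -¼ (x(G) = (¼)*(-1) = -¼)
f(L, t) = (4 + t)²
y - f(4, x(6)) = 445 - (4 - ¼)² = 445 - (15/4)² = 445 - 1*225/16 = 445 - 225/16 = 6895/16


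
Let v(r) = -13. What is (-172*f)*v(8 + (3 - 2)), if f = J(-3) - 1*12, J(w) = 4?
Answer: -17888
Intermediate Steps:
f = -8 (f = 4 - 1*12 = 4 - 12 = -8)
(-172*f)*v(8 + (3 - 2)) = -172*(-8)*(-13) = 1376*(-13) = -17888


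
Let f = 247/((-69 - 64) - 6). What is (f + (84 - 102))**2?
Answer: 7557001/19321 ≈ 391.13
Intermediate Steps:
f = -247/139 (f = 247/(-133 - 6) = 247/(-139) = 247*(-1/139) = -247/139 ≈ -1.7770)
(f + (84 - 102))**2 = (-247/139 + (84 - 102))**2 = (-247/139 - 18)**2 = (-2749/139)**2 = 7557001/19321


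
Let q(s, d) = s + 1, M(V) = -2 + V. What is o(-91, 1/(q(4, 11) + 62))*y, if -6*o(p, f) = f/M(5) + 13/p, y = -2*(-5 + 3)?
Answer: 388/4221 ≈ 0.091921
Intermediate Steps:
q(s, d) = 1 + s
y = 4 (y = -2*(-2) = 4)
o(p, f) = -13/(6*p) - f/18 (o(p, f) = -(f/(-2 + 5) + 13/p)/6 = -(f/3 + 13/p)/6 = -(13/p + f/3)/6 = -13/(6*p) - f/18)
o(-91, 1/(q(4, 11) + 62))*y = ((1/18)*(-39 - 1*(-91)/((1 + 4) + 62))/(-91))*4 = ((1/18)*(-1/91)*(-39 - 1*(-91)/(5 + 62)))*4 = ((1/18)*(-1/91)*(-39 - 1*(-91)/67))*4 = ((1/18)*(-1/91)*(-39 - 1*1/67*(-91)))*4 = ((1/18)*(-1/91)*(-39 + 91/67))*4 = ((1/18)*(-1/91)*(-2522/67))*4 = (97/4221)*4 = 388/4221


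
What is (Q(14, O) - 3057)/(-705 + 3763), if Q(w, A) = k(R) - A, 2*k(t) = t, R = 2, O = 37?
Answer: -3093/3058 ≈ -1.0114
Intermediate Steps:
k(t) = t/2
Q(w, A) = 1 - A (Q(w, A) = (½)*2 - A = 1 - A)
(Q(14, O) - 3057)/(-705 + 3763) = ((1 - 1*37) - 3057)/(-705 + 3763) = ((1 - 37) - 3057)/3058 = (-36 - 3057)*(1/3058) = -3093*1/3058 = -3093/3058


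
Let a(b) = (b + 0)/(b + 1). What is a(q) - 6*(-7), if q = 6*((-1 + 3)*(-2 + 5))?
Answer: 1590/37 ≈ 42.973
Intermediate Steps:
q = 36 (q = 6*(2*3) = 6*6 = 36)
a(b) = b/(1 + b)
a(q) - 6*(-7) = 36/(1 + 36) - 6*(-7) = 36/37 + 42 = 1590/37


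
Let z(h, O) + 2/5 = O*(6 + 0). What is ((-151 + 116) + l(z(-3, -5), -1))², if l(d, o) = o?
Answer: 1296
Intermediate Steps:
z(h, O) = -⅖ + 6*O (z(h, O) = -⅖ + O*(6 + 0) = -⅖ + O*6 = -⅖ + 6*O)
((-151 + 116) + l(z(-3, -5), -1))² = ((-151 + 116) - 1)² = (-35 - 1)² = (-36)² = 1296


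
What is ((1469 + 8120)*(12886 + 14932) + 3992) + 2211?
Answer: 266753005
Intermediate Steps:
((1469 + 8120)*(12886 + 14932) + 3992) + 2211 = (9589*27818 + 3992) + 2211 = (266746802 + 3992) + 2211 = 266750794 + 2211 = 266753005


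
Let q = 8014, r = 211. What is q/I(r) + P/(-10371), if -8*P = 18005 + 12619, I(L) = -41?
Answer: -27652082/141737 ≈ -195.09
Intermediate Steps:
P = -3828 (P = -(18005 + 12619)/8 = -⅛*30624 = -3828)
q/I(r) + P/(-10371) = 8014/(-41) - 3828/(-10371) = 8014*(-1/41) - 3828*(-1/10371) = -8014/41 + 1276/3457 = -27652082/141737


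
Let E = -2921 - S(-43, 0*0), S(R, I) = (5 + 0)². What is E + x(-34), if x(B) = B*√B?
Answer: -2946 - 34*I*√34 ≈ -2946.0 - 198.25*I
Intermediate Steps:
x(B) = B^(3/2)
S(R, I) = 25 (S(R, I) = 5² = 25)
E = -2946 (E = -2921 - 1*25 = -2921 - 25 = -2946)
E + x(-34) = -2946 + (-34)^(3/2) = -2946 - 34*I*√34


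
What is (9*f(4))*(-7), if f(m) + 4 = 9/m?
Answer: 441/4 ≈ 110.25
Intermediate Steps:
f(m) = -4 + 9/m
(9*f(4))*(-7) = (9*(-4 + 9/4))*(-7) = (9*(-7/4))*(-7) = -63/4*(-7) = 441/4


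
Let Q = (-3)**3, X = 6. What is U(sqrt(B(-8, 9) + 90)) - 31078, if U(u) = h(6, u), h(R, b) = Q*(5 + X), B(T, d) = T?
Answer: -31375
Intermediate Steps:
Q = -27
h(R, b) = -297 (h(R, b) = -27*(5 + 6) = -27*11 = -297)
U(u) = -297
U(sqrt(B(-8, 9) + 90)) - 31078 = -297 - 31078 = -31375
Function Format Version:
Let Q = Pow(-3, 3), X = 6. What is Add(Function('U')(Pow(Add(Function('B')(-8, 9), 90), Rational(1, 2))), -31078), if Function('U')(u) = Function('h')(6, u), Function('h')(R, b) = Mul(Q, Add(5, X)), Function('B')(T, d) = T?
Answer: -31375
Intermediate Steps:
Q = -27
Function('h')(R, b) = -297 (Function('h')(R, b) = Mul(-27, Add(5, 6)) = Mul(-27, 11) = -297)
Function('U')(u) = -297
Add(Function('U')(Pow(Add(Function('B')(-8, 9), 90), Rational(1, 2))), -31078) = Add(-297, -31078) = -31375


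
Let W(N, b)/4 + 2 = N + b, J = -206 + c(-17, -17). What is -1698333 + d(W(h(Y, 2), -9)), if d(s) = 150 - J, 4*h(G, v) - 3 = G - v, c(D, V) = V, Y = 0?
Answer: -1697960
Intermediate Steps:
J = -223 (J = -206 - 17 = -223)
h(G, v) = ¾ - v/4 + G/4 (h(G, v) = ¾ + (G - v)/4 = ¾ + (-v/4 + G/4) = ¾ - v/4 + G/4)
W(N, b) = -8 + 4*N + 4*b (W(N, b) = -8 + 4*(N + b) = -8 + (4*N + 4*b) = -8 + 4*N + 4*b)
d(s) = 373 (d(s) = 150 - 1*(-223) = 150 + 223 = 373)
-1698333 + d(W(h(Y, 2), -9)) = -1698333 + 373 = -1697960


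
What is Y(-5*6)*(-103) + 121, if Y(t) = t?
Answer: 3211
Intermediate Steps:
Y(-5*6)*(-103) + 121 = -5*6*(-103) + 121 = -30*(-103) + 121 = 3090 + 121 = 3211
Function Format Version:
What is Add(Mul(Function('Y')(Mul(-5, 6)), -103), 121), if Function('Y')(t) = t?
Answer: 3211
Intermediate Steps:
Add(Mul(Function('Y')(Mul(-5, 6)), -103), 121) = Add(Mul(Mul(-5, 6), -103), 121) = Add(Mul(-30, -103), 121) = Add(3090, 121) = 3211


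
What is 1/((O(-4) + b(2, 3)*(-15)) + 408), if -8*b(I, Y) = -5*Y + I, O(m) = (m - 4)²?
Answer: 8/3581 ≈ 0.0022340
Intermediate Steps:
O(m) = (-4 + m)²
b(I, Y) = -I/8 + 5*Y/8 (b(I, Y) = -(-5*Y + I)/8 = -(I - 5*Y)/8 = -I/8 + 5*Y/8)
1/((O(-4) + b(2, 3)*(-15)) + 408) = 1/(((-4 - 4)² + (-⅛*2 + (5/8)*3)*(-15)) + 408) = 1/(((-8)² + (-¼ + 15/8)*(-15)) + 408) = 1/((64 + (13/8)*(-15)) + 408) = 1/((64 - 195/8) + 408) = 1/(317/8 + 408) = 1/(3581/8) = 8/3581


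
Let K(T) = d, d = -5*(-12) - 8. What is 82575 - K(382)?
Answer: 82523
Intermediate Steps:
d = 52 (d = 60 - 8 = 52)
K(T) = 52
82575 - K(382) = 82575 - 1*52 = 82575 - 52 = 82523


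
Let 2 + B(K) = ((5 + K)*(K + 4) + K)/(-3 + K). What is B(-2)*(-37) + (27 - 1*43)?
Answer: 438/5 ≈ 87.600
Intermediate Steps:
B(K) = -2 + (K + (4 + K)*(5 + K))/(-3 + K) (B(K) = -2 + ((5 + K)*(K + 4) + K)/(-3 + K) = -2 + ((5 + K)*(4 + K) + K)/(-3 + K) = -2 + ((4 + K)*(5 + K) + K)/(-3 + K) = -2 + (K + (4 + K)*(5 + K))/(-3 + K))
B(-2)*(-37) + (27 - 1*43) = ((26 + (-2)**2 + 8*(-2))/(-3 - 2))*(-37) + (27 - 1*43) = ((26 + 4 - 16)/(-5))*(-37) + (27 - 43) = -1/5*14*(-37) - 16 = -14/5*(-37) - 16 = 518/5 - 16 = 438/5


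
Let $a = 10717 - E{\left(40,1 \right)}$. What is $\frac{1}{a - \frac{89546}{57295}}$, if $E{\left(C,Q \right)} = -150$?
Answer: $\frac{57295}{622535219} \approx 9.2035 \cdot 10^{-5}$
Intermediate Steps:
$a = 10867$ ($a = 10717 - -150 = 10717 + 150 = 10867$)
$\frac{1}{a - \frac{89546}{57295}} = \frac{1}{10867 - \frac{89546}{57295}} = \frac{1}{\frac{622535219}{57295}} = \frac{57295}{622535219}$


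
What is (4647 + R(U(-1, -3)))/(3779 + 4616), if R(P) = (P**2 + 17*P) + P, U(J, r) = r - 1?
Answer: 4591/8395 ≈ 0.54687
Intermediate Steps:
U(J, r) = -1 + r
R(P) = P**2 + 18*P
(4647 + R(U(-1, -3)))/(3779 + 4616) = (4647 + (-1 - 3)*(18 + (-1 - 3)))/(3779 + 4616) = (4647 - 4*(18 - 4))/8395 = (4647 - 4*14)*(1/8395) = (4647 - 56)*(1/8395) = 4591*(1/8395) = 4591/8395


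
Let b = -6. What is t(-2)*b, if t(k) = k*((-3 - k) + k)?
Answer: -36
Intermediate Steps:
t(k) = -3*k (t(k) = k*(-3) = -3*k)
t(-2)*b = -3*(-2)*(-6) = 6*(-6) = -36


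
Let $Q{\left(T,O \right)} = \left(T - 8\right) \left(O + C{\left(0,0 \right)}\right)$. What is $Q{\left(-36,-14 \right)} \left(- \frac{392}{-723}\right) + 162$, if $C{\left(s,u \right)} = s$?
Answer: $\frac{358598}{723} \approx 495.99$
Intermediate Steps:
$Q{\left(T,O \right)} = O \left(-8 + T\right)$ ($Q{\left(T,O \right)} = \left(T - 8\right) \left(O + 0\right) = \left(-8 + T\right) O = O \left(-8 + T\right)$)
$Q{\left(-36,-14 \right)} \left(- \frac{392}{-723}\right) + 162 = - 14 \left(-8 - 36\right) \left(- \frac{392}{-723}\right) + 162 = \left(-14\right) \left(-44\right) \left(\left(-392\right) \left(- \frac{1}{723}\right)\right) + 162 = 616 \cdot \frac{392}{723} + 162 = \frac{241472}{723} + 162 = \frac{358598}{723}$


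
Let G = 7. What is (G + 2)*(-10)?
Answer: -90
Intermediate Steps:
(G + 2)*(-10) = (7 + 2)*(-10) = 9*(-10) = -90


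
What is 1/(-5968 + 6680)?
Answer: 1/712 ≈ 0.0014045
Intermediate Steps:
1/(-5968 + 6680) = 1/712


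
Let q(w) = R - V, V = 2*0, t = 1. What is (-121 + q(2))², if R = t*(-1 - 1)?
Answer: 15129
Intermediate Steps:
R = -2 (R = 1*(-1 - 1) = 1*(-2) = -2)
V = 0
q(w) = -2 (q(w) = -2 - 1*0 = -2 + 0 = -2)
(-121 + q(2))² = (-121 - 2)² = (-123)² = 15129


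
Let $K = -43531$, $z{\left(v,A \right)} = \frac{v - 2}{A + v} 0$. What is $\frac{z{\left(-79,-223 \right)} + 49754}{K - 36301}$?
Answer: $- \frac{24877}{39916} \approx -0.62323$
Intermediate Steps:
$z{\left(v,A \right)} = 0$ ($z{\left(v,A \right)} = \frac{-2 + v}{A + v} 0 = 0$)
$\frac{z{\left(-79,-223 \right)} + 49754}{K - 36301} = \frac{0 + 49754}{-43531 - 36301} = \frac{49754}{-79832} = 49754 \left(- \frac{1}{79832}\right) = - \frac{24877}{39916}$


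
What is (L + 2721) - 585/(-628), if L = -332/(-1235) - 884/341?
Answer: 719262282771/264472780 ≈ 2719.6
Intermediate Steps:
L = -978528/421135 (L = -332*(-1/1235) - 884*1/341 = 332/1235 - 884/341 = -978528/421135 ≈ -2.3235)
(L + 2721) - 585/(-628) = (-978528/421135 + 2721) - 585/(-628) = 1144929807/421135 - 585*(-1/628) = 1144929807/421135 + 585/628 = 719262282771/264472780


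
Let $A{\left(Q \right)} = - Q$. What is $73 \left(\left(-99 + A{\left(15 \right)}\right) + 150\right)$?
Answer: $2628$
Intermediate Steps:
$73 \left(\left(-99 + A{\left(15 \right)}\right) + 150\right) = 73 \left(\left(-99 - 15\right) + 150\right) = 73 \left(-114 + 150\right) = 73 \cdot 36 = 2628$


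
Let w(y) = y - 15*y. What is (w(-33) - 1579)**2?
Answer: 1247689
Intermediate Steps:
w(y) = -14*y (w(y) = y - 15*y = -14*y)
(w(-33) - 1579)**2 = (-14*(-33) - 1579)**2 = (462 - 1579)**2 = (-1117)**2 = 1247689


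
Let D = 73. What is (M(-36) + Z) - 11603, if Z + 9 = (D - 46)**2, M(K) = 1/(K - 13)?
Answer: -533268/49 ≈ -10883.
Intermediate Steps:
M(K) = 1/(-13 + K)
Z = 720 (Z = -9 + (73 - 46)**2 = -9 + 27**2 = -9 + 729 = 720)
(M(-36) + Z) - 11603 = (1/(-13 - 36) + 720) - 11603 = (1/(-49) + 720) - 11603 = (-1/49 + 720) - 11603 = 35279/49 - 11603 = -533268/49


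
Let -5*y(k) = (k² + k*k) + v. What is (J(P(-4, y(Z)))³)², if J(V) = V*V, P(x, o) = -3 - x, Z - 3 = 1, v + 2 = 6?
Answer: 1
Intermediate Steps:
v = 4 (v = -2 + 6 = 4)
Z = 4 (Z = 3 + 1 = 4)
y(k) = -⅘ - 2*k²/5 (y(k) = -((k² + k*k) + 4)/5 = -((k² + k²) + 4)/5 = -(2*k² + 4)/5 = -(4 + 2*k²)/5 = -⅘ - 2*k²/5)
J(V) = V²
(J(P(-4, y(Z)))³)² = (((-3 - 1*(-4))²)³)² = (((-3 + 4)²)³)² = ((1²)³)² = (1³)² = 1² = 1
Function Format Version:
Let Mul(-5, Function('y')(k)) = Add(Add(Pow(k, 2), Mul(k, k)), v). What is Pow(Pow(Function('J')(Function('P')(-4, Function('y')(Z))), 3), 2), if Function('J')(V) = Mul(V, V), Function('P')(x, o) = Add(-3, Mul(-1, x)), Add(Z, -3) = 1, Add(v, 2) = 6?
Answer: 1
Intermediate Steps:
v = 4 (v = Add(-2, 6) = 4)
Z = 4 (Z = Add(3, 1) = 4)
Function('y')(k) = Add(Rational(-4, 5), Mul(Rational(-2, 5), Pow(k, 2))) (Function('y')(k) = Mul(Rational(-1, 5), Add(Add(Pow(k, 2), Mul(k, k)), 4)) = Mul(Rational(-1, 5), Add(Add(Pow(k, 2), Pow(k, 2)), 4)) = Mul(Rational(-1, 5), Add(Mul(2, Pow(k, 2)), 4)) = Mul(Rational(-1, 5), Add(4, Mul(2, Pow(k, 2)))) = Add(Rational(-4, 5), Mul(Rational(-2, 5), Pow(k, 2))))
Function('J')(V) = Pow(V, 2)
Pow(Pow(Function('J')(Function('P')(-4, Function('y')(Z))), 3), 2) = Pow(Pow(Pow(Add(-3, Mul(-1, -4)), 2), 3), 2) = Pow(Pow(Pow(Add(-3, 4), 2), 3), 2) = Pow(Pow(Pow(1, 2), 3), 2) = Pow(Pow(1, 3), 2) = Pow(1, 2) = 1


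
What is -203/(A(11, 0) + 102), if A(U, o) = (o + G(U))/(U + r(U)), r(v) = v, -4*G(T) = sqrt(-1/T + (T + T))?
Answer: -1763819904/886254095 - 17864*sqrt(2651)/886254095 ≈ -1.9912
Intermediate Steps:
G(T) = -sqrt(-1/T + 2*T)/4 (G(T) = -sqrt(-1/T + (T + T))/4 = -sqrt(-1/T + 2*T)/4)
A(U, o) = (o - sqrt(-1/U + 2*U)/4)/(2*U) (A(U, o) = (o - sqrt(-1/U + 2*U)/4)/(U + U) = (o - sqrt(-1/U + 2*U)/4)/((2*U)) = (o - sqrt(-1/U + 2*U)/4)*(1/(2*U)) = (o - sqrt(-1/U + 2*U)/4)/(2*U))
-203/(A(11, 0) + 102) = -203/((1/8)*(-sqrt(-1/11 + 2*11) + 4*0)/11 + 102) = -203/((1/8)*(1/11)*(-sqrt(-1*1/11 + 22) + 0) + 102) = -203/((1/8)*(1/11)*(-sqrt(-1/11 + 22) + 0) + 102) = -203/((1/8)*(1/11)*(-sqrt(241/11) + 0) + 102) = -203/((1/8)*(1/11)*(-sqrt(2651)/11 + 0) + 102) = -203/((1/8)*(1/11)*(-sqrt(2651)/11) + 102) = -203/(-sqrt(2651)/968 + 102) = -203/(102 - sqrt(2651)/968)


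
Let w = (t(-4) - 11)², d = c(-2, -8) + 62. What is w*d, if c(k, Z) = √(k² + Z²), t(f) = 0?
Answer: 7502 + 242*√17 ≈ 8499.8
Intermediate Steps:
c(k, Z) = √(Z² + k²)
d = 62 + 2*√17 (d = √((-8)² + (-2)²) + 62 = √(64 + 4) + 62 = √68 + 62 = 2*√17 + 62 = 62 + 2*√17 ≈ 70.246)
w = 121 (w = (0 - 11)² = (-11)² = 121)
w*d = 121*(62 + 2*√17) = 7502 + 242*√17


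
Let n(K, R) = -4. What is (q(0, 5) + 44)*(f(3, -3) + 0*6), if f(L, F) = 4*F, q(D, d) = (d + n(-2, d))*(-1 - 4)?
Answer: -468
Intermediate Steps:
q(D, d) = 20 - 5*d (q(D, d) = (d - 4)*(-1 - 4) = (-4 + d)*(-5) = 20 - 5*d)
(q(0, 5) + 44)*(f(3, -3) + 0*6) = ((20 - 5*5) + 44)*(4*(-3) + 0*6) = ((20 - 25) + 44)*(-12 + 0) = (-5 + 44)*(-12) = 39*(-12) = -468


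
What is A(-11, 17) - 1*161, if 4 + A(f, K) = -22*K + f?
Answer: -550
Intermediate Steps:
A(f, K) = -4 + f - 22*K (A(f, K) = -4 + (-22*K + f) = -4 + (f - 22*K) = -4 + f - 22*K)
A(-11, 17) - 1*161 = (-4 - 11 - 22*17) - 1*161 = (-4 - 11 - 374) - 161 = -389 - 161 = -550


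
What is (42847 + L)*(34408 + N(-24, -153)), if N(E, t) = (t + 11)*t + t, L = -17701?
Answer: 1407698226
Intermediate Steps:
N(E, t) = t + t*(11 + t) (N(E, t) = (11 + t)*t + t = t*(11 + t) + t = t + t*(11 + t))
(42847 + L)*(34408 + N(-24, -153)) = (42847 - 17701)*(34408 - 153*(12 - 153)) = 25146*(34408 - 153*(-141)) = 25146*(34408 + 21573) = 25146*55981 = 1407698226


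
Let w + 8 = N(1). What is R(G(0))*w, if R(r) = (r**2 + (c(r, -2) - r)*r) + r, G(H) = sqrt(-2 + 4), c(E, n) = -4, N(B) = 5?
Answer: 9*sqrt(2) ≈ 12.728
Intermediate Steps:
G(H) = sqrt(2)
w = -3 (w = -8 + 5 = -3)
R(r) = r + r**2 + r*(-4 - r) (R(r) = (r**2 + (-4 - r)*r) + r = (r**2 + r*(-4 - r)) + r = r + r**2 + r*(-4 - r))
R(G(0))*w = -3*sqrt(2)*(-3) = 9*sqrt(2)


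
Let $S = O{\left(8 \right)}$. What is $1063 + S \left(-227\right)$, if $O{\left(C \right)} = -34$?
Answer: $8781$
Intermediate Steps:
$S = -34$
$1063 + S \left(-227\right) = 1063 - -7718 = 1063 + 7718 = 8781$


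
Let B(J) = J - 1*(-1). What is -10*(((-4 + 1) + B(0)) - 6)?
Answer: 80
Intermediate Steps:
B(J) = 1 + J (B(J) = J + 1 = 1 + J)
-10*(((-4 + 1) + B(0)) - 6) = -10*(((-4 + 1) + (1 + 0)) - 6) = -10*((-3 + 1) - 6) = -10*(-2 - 6) = -10*(-8) = 80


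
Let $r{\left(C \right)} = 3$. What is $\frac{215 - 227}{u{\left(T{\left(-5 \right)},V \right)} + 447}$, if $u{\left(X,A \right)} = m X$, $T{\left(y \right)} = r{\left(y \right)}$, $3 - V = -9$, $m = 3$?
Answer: $- \frac{1}{38} \approx -0.026316$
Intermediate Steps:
$V = 12$ ($V = 3 - -9 = 3 + 9 = 12$)
$T{\left(y \right)} = 3$
$u{\left(X,A \right)} = 3 X$
$\frac{215 - 227}{u{\left(T{\left(-5 \right)},V \right)} + 447} = \frac{215 - 227}{3 \cdot 3 + 447} = - \frac{12}{9 + 447} = - \frac{12}{456} = \left(-12\right) \frac{1}{456} = - \frac{1}{38}$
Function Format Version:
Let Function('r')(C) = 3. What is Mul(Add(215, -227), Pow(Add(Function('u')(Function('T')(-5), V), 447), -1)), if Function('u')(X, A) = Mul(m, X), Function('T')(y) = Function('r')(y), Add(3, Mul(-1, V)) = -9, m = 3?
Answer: Rational(-1, 38) ≈ -0.026316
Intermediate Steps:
V = 12 (V = Add(3, Mul(-1, -9)) = Add(3, 9) = 12)
Function('T')(y) = 3
Function('u')(X, A) = Mul(3, X)
Mul(Add(215, -227), Pow(Add(Function('u')(Function('T')(-5), V), 447), -1)) = Mul(Add(215, -227), Pow(Add(Mul(3, 3), 447), -1)) = Mul(-12, Pow(Add(9, 447), -1)) = Mul(-12, Pow(456, -1)) = Mul(-12, Rational(1, 456)) = Rational(-1, 38)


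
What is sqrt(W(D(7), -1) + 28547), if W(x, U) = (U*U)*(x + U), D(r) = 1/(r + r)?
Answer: 3*sqrt(621670)/14 ≈ 168.96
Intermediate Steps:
D(r) = 1/(2*r)
W(x, U) = U**2*(U + x)
sqrt(W(D(7), -1) + 28547) = sqrt((-1)**2*(-1 + (1/2)/7) + 28547) = sqrt(1*(-1 + (1/2)*(1/7)) + 28547) = sqrt(1*(-1 + 1/14) + 28547) = sqrt(1*(-13/14) + 28547) = sqrt(-13/14 + 28547) = sqrt(399645/14) = 3*sqrt(621670)/14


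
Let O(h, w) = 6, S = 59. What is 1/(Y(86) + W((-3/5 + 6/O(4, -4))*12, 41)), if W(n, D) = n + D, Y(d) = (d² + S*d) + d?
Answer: 5/63009 ≈ 7.9354e-5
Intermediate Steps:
Y(d) = d² + 60*d (Y(d) = (d² + 59*d) + d = d² + 60*d)
W(n, D) = D + n
1/(Y(86) + W((-3/5 + 6/O(4, -4))*12, 41)) = 1/(86*(60 + 86) + (41 + (-3/5 + 6/6)*12)) = 1/(86*146 + (41 + (-3*⅕ + 6*(⅙))*12)) = 1/(12556 + (41 + (-⅗ + 1)*12)) = 1/(12556 + (41 + (⅖)*12)) = 1/(12556 + (41 + 24/5)) = 1/(12556 + 229/5) = 1/(63009/5) = 5/63009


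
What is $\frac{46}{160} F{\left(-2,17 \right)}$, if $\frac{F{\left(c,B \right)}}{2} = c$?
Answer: $- \frac{23}{20} \approx -1.15$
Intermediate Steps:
$F{\left(c,B \right)} = 2 c$
$\frac{46}{160} F{\left(-2,17 \right)} = \frac{46}{160} \cdot 2 \left(-2\right) = 46 \cdot \frac{1}{160} \left(-4\right) = \frac{23}{80} \left(-4\right) = - \frac{23}{20}$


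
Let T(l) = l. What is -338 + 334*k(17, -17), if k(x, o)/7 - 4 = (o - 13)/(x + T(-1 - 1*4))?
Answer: 3169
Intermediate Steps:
k(x, o) = 28 + 7*(-13 + o)/(-5 + x) (k(x, o) = 28 + 7*((o - 13)/(x + (-1 - 1*4))) = 28 + 7*((-13 + o)/(x + (-1 - 4))) = 28 + 7*((-13 + o)/(x - 5)) = 28 + 7*((-13 + o)/(-5 + x)) = 28 + 7*(-13 + o)/(-5 + x))
-338 + 334*k(17, -17) = -338 + 334*(7*(-33 - 17 + 4*17)/(-5 + 17)) = -338 + 334*(7*(-33 - 17 + 68)/12) = -338 + 334*(7*(1/12)*18) = -338 + 334*(21/2) = -338 + 3507 = 3169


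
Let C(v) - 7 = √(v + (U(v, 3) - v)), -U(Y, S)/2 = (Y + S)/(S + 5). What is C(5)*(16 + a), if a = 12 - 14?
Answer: 98 + 14*I*√2 ≈ 98.0 + 19.799*I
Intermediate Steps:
U(Y, S) = -2*(S + Y)/(5 + S) (U(Y, S) = -2*(Y + S)/(S + 5) = -2*(S + Y)/(5 + S))
a = -2
C(v) = 7 + √(-¾ - v/4) (C(v) = 7 + √(v + (2*(-1*3 - v)/(5 + 3) - v)) = 7 + √(v + (2*(-3 - v)/8 - v)) = 7 + √(v + (2*(⅛)*(-3 - v) - v)) = 7 + √(v + ((-¾ - v/4) - v)) = 7 + √(v + (-¾ - 5*v/4)) = 7 + √(-¾ - v/4))
C(5)*(16 + a) = (7 + √(-3 - 1*5)/2)*(16 - 2) = (7 + √(-3 - 5)/2)*14 = (7 + √(-8)/2)*14 = (7 + (2*I*√2)/2)*14 = (7 + I*√2)*14 = 98 + 14*I*√2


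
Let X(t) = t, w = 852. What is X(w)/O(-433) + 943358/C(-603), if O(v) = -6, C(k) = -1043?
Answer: -1091464/1043 ≈ -1046.5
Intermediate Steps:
X(w)/O(-433) + 943358/C(-603) = 852/(-6) + 943358/(-1043) = 852*(-⅙) + 943358*(-1/1043) = -142 - 943358/1043 = -1091464/1043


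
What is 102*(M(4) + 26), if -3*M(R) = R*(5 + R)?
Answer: 1428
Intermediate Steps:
M(R) = -R*(5 + R)/3
102*(M(4) + 26) = 102*(-⅓*4*(5 + 4) + 26) = 102*(-⅓*4*9 + 26) = 102*(-12 + 26) = 102*14 = 1428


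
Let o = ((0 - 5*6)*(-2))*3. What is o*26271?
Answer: 4728780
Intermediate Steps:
o = 180 (o = ((0 - 30)*(-2))*3 = -30*(-2)*3 = 60*3 = 180)
o*26271 = 180*26271 = 4728780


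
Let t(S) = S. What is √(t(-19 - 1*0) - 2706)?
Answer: 5*I*√109 ≈ 52.202*I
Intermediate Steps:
√(t(-19 - 1*0) - 2706) = √((-19 - 1*0) - 2706) = √((-19 + 0) - 2706) = √(-19 - 2706) = √(-2725) = 5*I*√109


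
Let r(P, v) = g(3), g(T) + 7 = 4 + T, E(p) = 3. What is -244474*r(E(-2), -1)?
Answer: 0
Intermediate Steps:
g(T) = -3 + T (g(T) = -7 + (4 + T) = -3 + T)
r(P, v) = 0 (r(P, v) = -3 + 3 = 0)
-244474*r(E(-2), -1) = -244474*0 = 0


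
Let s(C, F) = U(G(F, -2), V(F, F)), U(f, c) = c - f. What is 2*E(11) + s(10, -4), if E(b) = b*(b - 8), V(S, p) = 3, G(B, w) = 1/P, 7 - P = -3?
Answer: 689/10 ≈ 68.900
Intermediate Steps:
P = 10 (P = 7 - 1*(-3) = 7 + 3 = 10)
G(B, w) = ⅒ (G(B, w) = 1/10 = ⅒)
E(b) = b*(-8 + b)
s(C, F) = 29/10 (s(C, F) = 3 - 1*⅒ = 3 - ⅒ = 29/10)
2*E(11) + s(10, -4) = 2*(11*(-8 + 11)) + 29/10 = 2*(11*3) + 29/10 = 2*33 + 29/10 = 66 + 29/10 = 689/10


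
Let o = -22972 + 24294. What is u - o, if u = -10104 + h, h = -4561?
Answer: -15987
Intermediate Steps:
u = -14665 (u = -10104 - 4561 = -14665)
o = 1322
u - o = -14665 - 1*1322 = -14665 - 1322 = -15987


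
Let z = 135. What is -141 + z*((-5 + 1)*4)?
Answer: -2301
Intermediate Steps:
-141 + z*((-5 + 1)*4) = -141 + 135*((-5 + 1)*4) = -141 + 135*(-4*4) = -141 + 135*(-16) = -141 - 2160 = -2301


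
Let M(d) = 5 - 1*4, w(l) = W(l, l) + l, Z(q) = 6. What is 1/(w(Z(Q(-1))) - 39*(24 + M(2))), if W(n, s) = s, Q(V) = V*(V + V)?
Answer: -1/963 ≈ -0.0010384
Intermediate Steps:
Q(V) = 2*V**2 (Q(V) = V*(2*V) = 2*V**2)
w(l) = 2*l (w(l) = l + l = 2*l)
M(d) = 1 (M(d) = 5 - 4 = 1)
1/(w(Z(Q(-1))) - 39*(24 + M(2))) = 1/(2*6 - 39*(24 + 1)) = 1/(12 - 39*25) = 1/(12 - 975) = 1/(-963) = -1/963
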